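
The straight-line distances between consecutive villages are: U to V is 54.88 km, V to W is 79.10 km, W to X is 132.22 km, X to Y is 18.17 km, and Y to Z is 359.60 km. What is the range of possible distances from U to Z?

The maximum is all hops collinear in one direction: 54.88 + 79.10 + 132.22 + 18.17 + 359.60 = 643.97.
The longest hop is 359.60; the others sum to 284.37. Folding the others back against it leaves at least 359.60 − 284.37 = 75.23.

75.23 ≤ UZ ≤ 643.97 km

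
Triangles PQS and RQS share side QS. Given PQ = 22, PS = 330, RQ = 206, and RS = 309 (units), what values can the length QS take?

308 < QS < 352

From triangle PQS: |22 − 330| < QS < 22 + 330, i.e. 308 < QS < 352.
From triangle RQS: 103 < QS < 515.
Both must hold, so QS lies in the intersection.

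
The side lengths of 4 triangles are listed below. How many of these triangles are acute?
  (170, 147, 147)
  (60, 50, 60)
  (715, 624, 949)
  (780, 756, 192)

2

(170,147,147): 147²+147² = 43218 > 28900 = 170² → acute
(60,50,60): 50²+60² = 6100 > 3600 = 60² → acute
(715,624,949): 624²+715² = 900601 = 949² → right
(780,756,192): 192²+756² = 608400 = 780² → right
2 of the 4 are acute.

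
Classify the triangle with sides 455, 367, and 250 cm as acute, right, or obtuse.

obtuse

Compare the square of the longest side to the sum of squares of the other two: 250² + 367² = 197189 < 207025 = 455².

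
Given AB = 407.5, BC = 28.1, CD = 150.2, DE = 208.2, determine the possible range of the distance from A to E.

21.0 ≤ AE ≤ 794.0

The maximum is all hops collinear in one direction: 407.5 + 28.1 + 150.2 + 208.2 = 794.0.
The longest hop is 407.5; the others sum to 386.5. Folding the others back against it leaves at least 407.5 − 386.5 = 21.0.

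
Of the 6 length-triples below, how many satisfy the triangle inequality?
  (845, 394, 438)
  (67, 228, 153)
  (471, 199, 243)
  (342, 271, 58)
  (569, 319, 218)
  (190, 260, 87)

1

(394,438,845): 394+438 ≤ 845 → not valid
(67,153,228): 67+153 ≤ 228 → not valid
(199,243,471): 199+243 ≤ 471 → not valid
(58,271,342): 58+271 ≤ 342 → not valid
(218,319,569): 218+319 ≤ 569 → not valid
(87,190,260): 87+190 > 260 → valid
1 of the 6 triples forms a triangle.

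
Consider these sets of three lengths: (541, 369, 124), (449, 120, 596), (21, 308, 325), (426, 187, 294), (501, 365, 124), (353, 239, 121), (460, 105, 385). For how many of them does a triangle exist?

(124,369,541): 124+369 ≤ 541 → not valid
(120,449,596): 120+449 ≤ 596 → not valid
(21,308,325): 21+308 > 325 → valid
(187,294,426): 187+294 > 426 → valid
(124,365,501): 124+365 ≤ 501 → not valid
(121,239,353): 121+239 > 353 → valid
(105,385,460): 105+385 > 460 → valid
4 of the 7 triples form a triangle.

4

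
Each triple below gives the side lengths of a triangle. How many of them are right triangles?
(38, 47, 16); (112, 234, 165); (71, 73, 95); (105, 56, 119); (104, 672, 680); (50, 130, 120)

3

(38,47,16): 16²+38² = 1700 < 2209 = 47² → obtuse
(112,234,165): 112²+165² = 39769 < 54756 = 234² → obtuse
(71,73,95): 71²+73² = 10370 > 9025 = 95² → acute
(105,56,119): 56²+105² = 14161 = 119² → right
(104,672,680): 104²+672² = 462400 = 680² → right
(50,130,120): 50²+120² = 16900 = 130² → right
3 of the 6 are right.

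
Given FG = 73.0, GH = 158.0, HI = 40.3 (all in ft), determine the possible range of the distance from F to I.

The maximum is all hops collinear in one direction: 73.0 + 158.0 + 40.3 = 271.3.
The longest hop is 158.0; the others sum to 113.3. Folding the others back against it leaves at least 158.0 − 113.3 = 44.7.

44.7 ≤ FI ≤ 271.3 ft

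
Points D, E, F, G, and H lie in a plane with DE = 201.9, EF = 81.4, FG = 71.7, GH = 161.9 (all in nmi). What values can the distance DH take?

The maximum is all hops collinear in one direction: 201.9 + 81.4 + 71.7 + 161.9 = 516.9.
The longest hop is 201.9; the others sum to 315.0. Since 201.9 ≤ 315.0, the path can fold back on itself completely, so the minimum distance is 0.

0 ≤ DH ≤ 516.9 nmi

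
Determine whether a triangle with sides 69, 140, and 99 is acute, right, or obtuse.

Compare the square of the longest side to the sum of squares of the other two: 69² + 99² = 14562 < 19600 = 140².

obtuse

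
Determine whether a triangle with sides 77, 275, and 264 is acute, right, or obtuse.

right

Compare the square of the longest side to the sum of squares of the other two: 77² + 264² = 75625 = 275².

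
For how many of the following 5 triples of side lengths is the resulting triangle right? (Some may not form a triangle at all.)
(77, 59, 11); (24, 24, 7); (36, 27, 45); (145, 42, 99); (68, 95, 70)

(77,59,11): 11+59 ≤ 77, not a triangle
(24,24,7): 7²+24² = 625 > 576 = 24² → acute
(36,27,45): 27²+36² = 2025 = 45² → right
(145,42,99): 42+99 ≤ 145, not a triangle
(68,95,70): 68²+70² = 9524 > 9025 = 95² → acute
1 of the 5 is right.

1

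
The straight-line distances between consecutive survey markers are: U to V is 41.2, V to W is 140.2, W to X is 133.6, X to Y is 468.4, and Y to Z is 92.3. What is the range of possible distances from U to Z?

61.1 ≤ UZ ≤ 875.7

The maximum is all hops collinear in one direction: 41.2 + 140.2 + 133.6 + 468.4 + 92.3 = 875.7.
The longest hop is 468.4; the others sum to 407.3. Folding the others back against it leaves at least 468.4 − 407.3 = 61.1.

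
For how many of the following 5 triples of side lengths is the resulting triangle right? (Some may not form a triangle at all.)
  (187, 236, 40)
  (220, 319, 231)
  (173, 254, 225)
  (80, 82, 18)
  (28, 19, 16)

2

(187,236,40): 40+187 ≤ 236, not a triangle
(220,319,231): 220²+231² = 101761 = 319² → right
(173,254,225): 173²+225² = 80554 > 64516 = 254² → acute
(80,82,18): 18²+80² = 6724 = 82² → right
(28,19,16): 16²+19² = 617 < 784 = 28² → obtuse
2 of the 5 are right.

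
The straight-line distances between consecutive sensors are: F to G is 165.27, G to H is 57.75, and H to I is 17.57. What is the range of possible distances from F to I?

The maximum is all hops collinear in one direction: 165.27 + 57.75 + 17.57 = 240.59.
The longest hop is 165.27; the others sum to 75.32. Folding the others back against it leaves at least 165.27 − 75.32 = 89.95.

89.95 ≤ FI ≤ 240.59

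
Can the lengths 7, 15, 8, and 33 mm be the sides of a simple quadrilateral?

For a quadrilateral, each side must be shorter than the sum of the others.
Here the longest side is 33, but the remaining 3 sides sum to only 30.

No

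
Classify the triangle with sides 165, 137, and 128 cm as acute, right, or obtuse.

acute

Compare the square of the longest side to the sum of squares of the other two: 128² + 137² = 35153 > 27225 = 165².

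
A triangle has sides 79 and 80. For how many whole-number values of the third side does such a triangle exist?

The third side lies in the open interval (1, 159).
Integers from 2 to 158 inclusive: 158 − 2 + 1 = 157.

157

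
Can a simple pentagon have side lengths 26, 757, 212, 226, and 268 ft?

For a pentagon, each side must be shorter than the sum of the others.
Here the longest side is 757, but the remaining 4 sides sum to only 732.

No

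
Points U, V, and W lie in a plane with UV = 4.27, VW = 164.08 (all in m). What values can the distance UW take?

159.81 ≤ UW ≤ 168.35 m

By the triangle inequality, |4.27 − 164.08| ≤ UW ≤ 4.27 + 164.08.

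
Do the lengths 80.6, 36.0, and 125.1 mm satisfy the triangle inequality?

The longest side is 125.1, but the other two sum to only 116.6.
116.6 < 125.1, so the triangle inequality fails.

No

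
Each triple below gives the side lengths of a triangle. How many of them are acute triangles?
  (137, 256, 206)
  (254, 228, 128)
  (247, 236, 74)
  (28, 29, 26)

3

(137,256,206): 137²+206² = 61205 < 65536 = 256² → obtuse
(254,228,128): 128²+228² = 68368 > 64516 = 254² → acute
(247,236,74): 74²+236² = 61172 > 61009 = 247² → acute
(28,29,26): 26²+28² = 1460 > 841 = 29² → acute
3 of the 4 are acute.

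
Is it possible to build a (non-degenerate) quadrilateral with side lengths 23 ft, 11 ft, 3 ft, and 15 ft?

A quadrilateral exists iff every side is shorter than the sum of the others — equivalently, the longest side is less than the sum of the rest.
Longest side 23 < 29 (sum of the remaining 3), so yes.

Yes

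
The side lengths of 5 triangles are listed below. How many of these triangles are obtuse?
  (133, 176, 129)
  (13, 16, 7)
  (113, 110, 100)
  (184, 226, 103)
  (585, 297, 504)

2

(133,176,129): 129²+133² = 34330 > 30976 = 176² → acute
(13,16,7): 7²+13² = 218 < 256 = 16² → obtuse
(113,110,100): 100²+110² = 22100 > 12769 = 113² → acute
(184,226,103): 103²+184² = 44465 < 51076 = 226² → obtuse
(585,297,504): 297²+504² = 342225 = 585² → right
2 of the 5 are obtuse.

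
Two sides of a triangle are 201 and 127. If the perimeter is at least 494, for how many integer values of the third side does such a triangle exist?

Triangle inequality: 74 < x < 328. Perimeter ≥ 494 gives x ≥ 494 − 201 − 127 = 166.
So 166 ≤ x < 328; integers 166 through 327: 162 values.

162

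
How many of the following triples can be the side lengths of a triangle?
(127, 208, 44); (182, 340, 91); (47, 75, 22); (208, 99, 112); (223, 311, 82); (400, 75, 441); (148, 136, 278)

(44,127,208): 44+127 ≤ 208 → not valid
(91,182,340): 91+182 ≤ 340 → not valid
(22,47,75): 22+47 ≤ 75 → not valid
(99,112,208): 99+112 > 208 → valid
(82,223,311): 82+223 ≤ 311 → not valid
(75,400,441): 75+400 > 441 → valid
(136,148,278): 136+148 > 278 → valid
3 of the 7 triples form a triangle.

3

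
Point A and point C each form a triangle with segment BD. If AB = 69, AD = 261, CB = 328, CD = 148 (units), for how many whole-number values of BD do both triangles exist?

137

From triangle ABD: 192 < BD < 330.
From triangle CBD: 180 < BD < 476.
Intersection: 192 < BD < 330, so integers 193 through 329: 137 values.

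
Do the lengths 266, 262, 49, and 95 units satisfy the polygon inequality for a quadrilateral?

A quadrilateral exists iff every side is shorter than the sum of the others — equivalently, the longest side is less than the sum of the rest.
Longest side 266 < 406 (sum of the remaining 3), so yes.

Yes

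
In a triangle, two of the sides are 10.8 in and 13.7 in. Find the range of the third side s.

By the triangle inequality, s must be less than 10.8 + 13.7 = 24.5 and greater than |10.8 − 13.7| = 2.9.

2.9 < s < 24.5 (in)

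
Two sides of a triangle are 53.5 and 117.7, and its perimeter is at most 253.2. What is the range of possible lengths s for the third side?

Triangle inequality alone gives 64.2 < s < 171.2.
The perimeter condition gives s ≤ 253.2 − 53.5 − 117.7 = 82.0.
Intersecting the two: 64.2 < s ≤ 82.0.

64.2 < s ≤ 82.0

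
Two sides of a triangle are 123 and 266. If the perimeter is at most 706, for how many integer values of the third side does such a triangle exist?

Triangle inequality: 143 < x < 389. Perimeter ≤ 706 gives x ≤ 706 − 123 − 266 = 317.
So 143 < x ≤ 317; integers 144 through 317: 174 values.

174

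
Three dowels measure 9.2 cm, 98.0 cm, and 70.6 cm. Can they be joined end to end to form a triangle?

No

The longest side is 98.0, but the other two sum to only 79.8.
79.8 < 98.0, so the triangle inequality fails.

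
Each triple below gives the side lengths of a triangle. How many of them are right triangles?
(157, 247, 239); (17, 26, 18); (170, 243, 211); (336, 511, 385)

1

(157,247,239): 157²+239² = 81770 > 61009 = 247² → acute
(17,26,18): 17²+18² = 613 < 676 = 26² → obtuse
(170,243,211): 170²+211² = 73421 > 59049 = 243² → acute
(336,511,385): 336²+385² = 261121 = 511² → right
1 of the 4 is right.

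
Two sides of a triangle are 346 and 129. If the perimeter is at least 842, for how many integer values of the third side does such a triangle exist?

108

Triangle inequality: 217 < x < 475. Perimeter ≥ 842 gives x ≥ 842 − 346 − 129 = 367.
So 367 ≤ x < 475; integers 367 through 474: 108 values.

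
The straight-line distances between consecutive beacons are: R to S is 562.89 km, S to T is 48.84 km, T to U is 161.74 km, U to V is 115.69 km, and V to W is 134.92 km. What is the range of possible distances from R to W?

101.70 ≤ RW ≤ 1024.08 km

The maximum is all hops collinear in one direction: 562.89 + 48.84 + 161.74 + 115.69 + 134.92 = 1024.08.
The longest hop is 562.89; the others sum to 461.19. Folding the others back against it leaves at least 562.89 − 461.19 = 101.70.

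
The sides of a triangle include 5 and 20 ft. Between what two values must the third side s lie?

15 < s < 25 (ft)

By the triangle inequality, s must be less than 5 + 20 = 25 and greater than |5 − 20| = 15.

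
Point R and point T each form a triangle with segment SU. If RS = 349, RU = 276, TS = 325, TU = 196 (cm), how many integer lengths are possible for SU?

391

From triangle RSU: 73 < SU < 625.
From triangle TSU: 129 < SU < 521.
Intersection: 129 < SU < 521, so integers 130 through 520: 391 values.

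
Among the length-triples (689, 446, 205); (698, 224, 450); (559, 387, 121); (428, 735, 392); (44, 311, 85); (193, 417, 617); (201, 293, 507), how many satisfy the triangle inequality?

(205,446,689): 205+446 ≤ 689 → not valid
(224,450,698): 224+450 ≤ 698 → not valid
(121,387,559): 121+387 ≤ 559 → not valid
(392,428,735): 392+428 > 735 → valid
(44,85,311): 44+85 ≤ 311 → not valid
(193,417,617): 193+417 ≤ 617 → not valid
(201,293,507): 201+293 ≤ 507 → not valid
1 of the 7 triples forms a triangle.

1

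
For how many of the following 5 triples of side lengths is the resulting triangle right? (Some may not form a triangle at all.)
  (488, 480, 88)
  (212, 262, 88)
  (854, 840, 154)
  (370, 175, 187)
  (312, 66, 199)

(488,480,88): 88²+480² = 238144 = 488² → right
(212,262,88): 88²+212² = 52688 < 68644 = 262² → obtuse
(854,840,154): 154²+840² = 729316 = 854² → right
(370,175,187): 175+187 ≤ 370, not a triangle
(312,66,199): 66+199 ≤ 312, not a triangle
2 of the 5 are right.

2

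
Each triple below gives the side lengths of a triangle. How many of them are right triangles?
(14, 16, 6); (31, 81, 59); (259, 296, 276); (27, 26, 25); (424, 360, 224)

(14,16,6): 6²+14² = 232 < 256 = 16² → obtuse
(31,81,59): 31²+59² = 4442 < 6561 = 81² → obtuse
(259,296,276): 259²+276² = 143257 > 87616 = 296² → acute
(27,26,25): 25²+26² = 1301 > 729 = 27² → acute
(424,360,224): 224²+360² = 179776 = 424² → right
1 of the 5 is right.

1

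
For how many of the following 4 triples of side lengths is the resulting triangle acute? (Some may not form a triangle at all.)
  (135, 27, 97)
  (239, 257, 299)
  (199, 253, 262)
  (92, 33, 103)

(135,27,97): 27+97 ≤ 135, not a triangle
(239,257,299): 239²+257² = 123170 > 89401 = 299² → acute
(199,253,262): 199²+253² = 103610 > 68644 = 262² → acute
(92,33,103): 33²+92² = 9553 < 10609 = 103² → obtuse
2 of the 4 are acute.

2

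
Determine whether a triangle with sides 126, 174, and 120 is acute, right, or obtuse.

right

Compare the square of the longest side to the sum of squares of the other two: 120² + 126² = 30276 = 174².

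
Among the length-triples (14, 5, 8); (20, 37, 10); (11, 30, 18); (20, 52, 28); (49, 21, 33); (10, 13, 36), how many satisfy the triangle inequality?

1

(5,8,14): 5+8 ≤ 14 → not valid
(10,20,37): 10+20 ≤ 37 → not valid
(11,18,30): 11+18 ≤ 30 → not valid
(20,28,52): 20+28 ≤ 52 → not valid
(21,33,49): 21+33 > 49 → valid
(10,13,36): 10+13 ≤ 36 → not valid
1 of the 6 triples forms a triangle.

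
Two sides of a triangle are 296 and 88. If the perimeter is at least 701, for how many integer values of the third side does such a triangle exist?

67

Triangle inequality: 208 < x < 384. Perimeter ≥ 701 gives x ≥ 701 − 296 − 88 = 317.
So 317 ≤ x < 384; integers 317 through 383: 67 values.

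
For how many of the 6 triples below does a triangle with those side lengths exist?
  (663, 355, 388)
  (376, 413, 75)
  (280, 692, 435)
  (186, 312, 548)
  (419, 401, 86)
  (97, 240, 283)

(355,388,663): 355+388 > 663 → valid
(75,376,413): 75+376 > 413 → valid
(280,435,692): 280+435 > 692 → valid
(186,312,548): 186+312 ≤ 548 → not valid
(86,401,419): 86+401 > 419 → valid
(97,240,283): 97+240 > 283 → valid
5 of the 6 triples form a triangle.

5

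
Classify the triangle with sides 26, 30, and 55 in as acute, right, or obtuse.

Compare the square of the longest side to the sum of squares of the other two: 26² + 30² = 1576 < 3025 = 55².

obtuse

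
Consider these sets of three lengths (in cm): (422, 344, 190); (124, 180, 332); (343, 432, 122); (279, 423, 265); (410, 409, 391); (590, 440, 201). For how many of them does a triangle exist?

(190,344,422): 190+344 > 422 → valid
(124,180,332): 124+180 ≤ 332 → not valid
(122,343,432): 122+343 > 432 → valid
(265,279,423): 265+279 > 423 → valid
(391,409,410): 391+409 > 410 → valid
(201,440,590): 201+440 > 590 → valid
5 of the 6 triples form a triangle.

5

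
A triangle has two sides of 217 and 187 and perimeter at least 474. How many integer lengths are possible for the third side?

334

Triangle inequality: 30 < x < 404. Perimeter ≥ 474 gives x ≥ 474 − 217 − 187 = 70.
So 70 ≤ x < 404; integers 70 through 403: 334 values.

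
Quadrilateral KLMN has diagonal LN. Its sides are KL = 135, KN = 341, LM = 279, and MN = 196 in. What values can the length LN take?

206 < LN < 475

From triangle KLN: |135 − 341| < LN < 135 + 341, i.e. 206 < LN < 476.
From triangle MLN: 83 < LN < 475.
Both must hold, so LN lies in the intersection.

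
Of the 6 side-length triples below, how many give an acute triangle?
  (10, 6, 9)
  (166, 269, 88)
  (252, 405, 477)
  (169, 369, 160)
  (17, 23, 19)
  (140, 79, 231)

(10,6,9): 6²+9² = 117 > 100 = 10² → acute
(166,269,88): 88+166 ≤ 269, not a triangle
(252,405,477): 252²+405² = 227529 = 477² → right
(169,369,160): 160+169 ≤ 369, not a triangle
(17,23,19): 17²+19² = 650 > 529 = 23² → acute
(140,79,231): 79+140 ≤ 231, not a triangle
2 of the 6 are acute.

2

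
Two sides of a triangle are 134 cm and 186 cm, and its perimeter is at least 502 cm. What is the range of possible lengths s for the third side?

Triangle inequality alone gives 52 < s < 320.
The perimeter condition gives s ≥ 502 − 134 − 186 = 182.
Intersecting the two: 182 ≤ s < 320.

182 ≤ s < 320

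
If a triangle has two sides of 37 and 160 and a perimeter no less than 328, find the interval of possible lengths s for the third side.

131 ≤ s < 197

Triangle inequality alone gives 123 < s < 197.
The perimeter condition gives s ≥ 328 − 37 − 160 = 131.
Intersecting the two: 131 ≤ s < 197.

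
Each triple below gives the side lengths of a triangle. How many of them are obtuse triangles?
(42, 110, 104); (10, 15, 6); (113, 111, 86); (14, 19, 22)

(42,110,104): 42²+104² = 12580 > 12100 = 110² → acute
(10,15,6): 6²+10² = 136 < 225 = 15² → obtuse
(113,111,86): 86²+111² = 19717 > 12769 = 113² → acute
(14,19,22): 14²+19² = 557 > 484 = 22² → acute
1 of the 4 is obtuse.

1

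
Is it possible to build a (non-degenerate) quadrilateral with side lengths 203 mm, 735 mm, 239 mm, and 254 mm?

For a quadrilateral, each side must be shorter than the sum of the others.
Here the longest side is 735, but the remaining 3 sides sum to only 696.

No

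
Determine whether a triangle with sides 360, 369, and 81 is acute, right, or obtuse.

Compare the square of the longest side to the sum of squares of the other two: 81² + 360² = 136161 = 369².

right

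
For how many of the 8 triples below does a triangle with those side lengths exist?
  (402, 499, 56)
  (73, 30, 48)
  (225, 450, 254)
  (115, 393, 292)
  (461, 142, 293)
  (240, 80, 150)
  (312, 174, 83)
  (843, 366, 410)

3

(56,402,499): 56+402 ≤ 499 → not valid
(30,48,73): 30+48 > 73 → valid
(225,254,450): 225+254 > 450 → valid
(115,292,393): 115+292 > 393 → valid
(142,293,461): 142+293 ≤ 461 → not valid
(80,150,240): 80+150 ≤ 240 → not valid
(83,174,312): 83+174 ≤ 312 → not valid
(366,410,843): 366+410 ≤ 843 → not valid
3 of the 8 triples form a triangle.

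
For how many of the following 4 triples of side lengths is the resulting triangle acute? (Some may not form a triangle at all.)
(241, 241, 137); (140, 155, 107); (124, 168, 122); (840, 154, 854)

3

(241,241,137): 137²+241² = 76850 > 58081 = 241² → acute
(140,155,107): 107²+140² = 31049 > 24025 = 155² → acute
(124,168,122): 122²+124² = 30260 > 28224 = 168² → acute
(840,154,854): 154²+840² = 729316 = 854² → right
3 of the 4 are acute.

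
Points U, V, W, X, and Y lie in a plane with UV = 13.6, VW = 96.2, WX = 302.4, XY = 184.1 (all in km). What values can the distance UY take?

8.5 ≤ UY ≤ 596.3 km

The maximum is all hops collinear in one direction: 13.6 + 96.2 + 302.4 + 184.1 = 596.3.
The longest hop is 302.4; the others sum to 293.9. Folding the others back against it leaves at least 302.4 − 293.9 = 8.5.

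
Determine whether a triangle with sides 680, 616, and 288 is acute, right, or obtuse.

right

Compare the square of the longest side to the sum of squares of the other two: 288² + 616² = 462400 = 680².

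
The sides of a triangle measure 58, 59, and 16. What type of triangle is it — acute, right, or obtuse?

acute

Compare the square of the longest side to the sum of squares of the other two: 16² + 58² = 3620 > 3481 = 59².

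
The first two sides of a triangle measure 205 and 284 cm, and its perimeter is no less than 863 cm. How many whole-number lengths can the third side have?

115

Triangle inequality: 79 < x < 489. Perimeter ≥ 863 gives x ≥ 863 − 205 − 284 = 374.
So 374 ≤ x < 489; integers 374 through 488: 115 values.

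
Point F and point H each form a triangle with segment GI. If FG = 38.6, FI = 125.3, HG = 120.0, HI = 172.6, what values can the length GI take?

86.7 < GI < 163.9

From triangle FGI: |38.6 − 125.3| < GI < 38.6 + 125.3, i.e. 86.7 < GI < 163.9.
From triangle HGI: 52.6 < GI < 292.6.
Both must hold, so GI lies in the intersection.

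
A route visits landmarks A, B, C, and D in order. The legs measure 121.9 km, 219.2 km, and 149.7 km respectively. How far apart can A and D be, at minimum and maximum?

0 ≤ AD ≤ 490.8 km

The maximum is all hops collinear in one direction: 121.9 + 219.2 + 149.7 = 490.8.
The longest hop is 219.2; the others sum to 271.6. Since 219.2 ≤ 271.6, the path can fold back on itself completely, so the minimum distance is 0.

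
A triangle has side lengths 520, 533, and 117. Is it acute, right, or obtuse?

Compare the square of the longest side to the sum of squares of the other two: 117² + 520² = 284089 = 533².

right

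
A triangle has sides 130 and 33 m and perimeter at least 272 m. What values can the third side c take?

Triangle inequality alone gives 97 < c < 163.
The perimeter condition gives c ≥ 272 − 130 − 33 = 109.
Intersecting the two: 109 ≤ c < 163.

109 ≤ c < 163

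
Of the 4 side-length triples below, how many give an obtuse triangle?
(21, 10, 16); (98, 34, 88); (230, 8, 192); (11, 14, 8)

(21,10,16): 10²+16² = 356 < 441 = 21² → obtuse
(98,34,88): 34²+88² = 8900 < 9604 = 98² → obtuse
(230,8,192): 8+192 ≤ 230, not a triangle
(11,14,8): 8²+11² = 185 < 196 = 14² → obtuse
3 of the 4 are obtuse.

3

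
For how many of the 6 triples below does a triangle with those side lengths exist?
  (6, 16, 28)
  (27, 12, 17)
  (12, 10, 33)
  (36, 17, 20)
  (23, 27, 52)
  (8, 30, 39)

(6,16,28): 6+16 ≤ 28 → not valid
(12,17,27): 12+17 > 27 → valid
(10,12,33): 10+12 ≤ 33 → not valid
(17,20,36): 17+20 > 36 → valid
(23,27,52): 23+27 ≤ 52 → not valid
(8,30,39): 8+30 ≤ 39 → not valid
2 of the 6 triples form a triangle.

2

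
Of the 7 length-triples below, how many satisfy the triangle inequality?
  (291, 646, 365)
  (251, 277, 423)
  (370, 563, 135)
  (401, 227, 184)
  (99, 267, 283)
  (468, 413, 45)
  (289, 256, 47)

(291,365,646): 291+365 > 646 → valid
(251,277,423): 251+277 > 423 → valid
(135,370,563): 135+370 ≤ 563 → not valid
(184,227,401): 184+227 > 401 → valid
(99,267,283): 99+267 > 283 → valid
(45,413,468): 45+413 ≤ 468 → not valid
(47,256,289): 47+256 > 289 → valid
5 of the 7 triples form a triangle.

5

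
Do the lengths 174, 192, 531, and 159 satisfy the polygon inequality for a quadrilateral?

No

For a quadrilateral, each side must be shorter than the sum of the others.
Here the longest side is 531, but the remaining 3 sides sum to only 525.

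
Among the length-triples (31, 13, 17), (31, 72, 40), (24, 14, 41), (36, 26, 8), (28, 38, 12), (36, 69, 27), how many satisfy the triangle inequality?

(13,17,31): 13+17 ≤ 31 → not valid
(31,40,72): 31+40 ≤ 72 → not valid
(14,24,41): 14+24 ≤ 41 → not valid
(8,26,36): 8+26 ≤ 36 → not valid
(12,28,38): 12+28 > 38 → valid
(27,36,69): 27+36 ≤ 69 → not valid
1 of the 6 triples forms a triangle.

1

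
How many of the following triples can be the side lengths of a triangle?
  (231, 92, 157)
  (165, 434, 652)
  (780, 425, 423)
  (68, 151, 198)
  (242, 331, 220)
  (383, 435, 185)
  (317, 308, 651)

5

(92,157,231): 92+157 > 231 → valid
(165,434,652): 165+434 ≤ 652 → not valid
(423,425,780): 423+425 > 780 → valid
(68,151,198): 68+151 > 198 → valid
(220,242,331): 220+242 > 331 → valid
(185,383,435): 185+383 > 435 → valid
(308,317,651): 308+317 ≤ 651 → not valid
5 of the 7 triples form a triangle.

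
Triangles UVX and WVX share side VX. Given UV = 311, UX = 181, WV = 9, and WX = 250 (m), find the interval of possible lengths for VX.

From triangle UVX: |311 − 181| < VX < 311 + 181, i.e. 130 < VX < 492.
From triangle WVX: 241 < VX < 259.
Both must hold, so VX lies in the intersection.

241 < VX < 259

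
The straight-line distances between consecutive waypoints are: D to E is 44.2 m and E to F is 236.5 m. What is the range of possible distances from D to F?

192.3 ≤ DF ≤ 280.7 m

By the triangle inequality, |44.2 − 236.5| ≤ DF ≤ 44.2 + 236.5.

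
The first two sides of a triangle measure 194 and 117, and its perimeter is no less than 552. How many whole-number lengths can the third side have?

Triangle inequality: 77 < x < 311. Perimeter ≥ 552 gives x ≥ 552 − 194 − 117 = 241.
So 241 ≤ x < 311; integers 241 through 310: 70 values.

70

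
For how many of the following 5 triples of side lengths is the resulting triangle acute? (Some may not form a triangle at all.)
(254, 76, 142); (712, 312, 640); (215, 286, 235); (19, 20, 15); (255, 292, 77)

2

(254,76,142): 76+142 ≤ 254, not a triangle
(712,312,640): 312²+640² = 506944 = 712² → right
(215,286,235): 215²+235² = 101450 > 81796 = 286² → acute
(19,20,15): 15²+19² = 586 > 400 = 20² → acute
(255,292,77): 77²+255² = 70954 < 85264 = 292² → obtuse
2 of the 5 are acute.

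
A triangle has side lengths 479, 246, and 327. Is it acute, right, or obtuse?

Compare the square of the longest side to the sum of squares of the other two: 246² + 327² = 167445 < 229441 = 479².

obtuse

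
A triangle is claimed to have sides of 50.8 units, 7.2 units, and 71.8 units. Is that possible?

The longest side is 71.8, but the other two sum to only 58.0.
58.0 < 71.8, so the triangle inequality fails.

No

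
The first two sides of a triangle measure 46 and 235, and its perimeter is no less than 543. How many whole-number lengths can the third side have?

Triangle inequality: 189 < x < 281. Perimeter ≥ 543 gives x ≥ 543 − 46 − 235 = 262.
So 262 ≤ x < 281; integers 262 through 280: 19 values.

19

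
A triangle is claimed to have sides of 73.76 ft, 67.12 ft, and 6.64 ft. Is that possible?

No

The two shorter sides sum to 73.76, exactly equal to the longest side 73.76.
That gives only a degenerate (flat) triangle — the inequality must be strict.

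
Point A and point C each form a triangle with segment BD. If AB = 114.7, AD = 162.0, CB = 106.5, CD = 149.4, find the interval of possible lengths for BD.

47.3 < BD < 255.9

From triangle ABD: |114.7 − 162.0| < BD < 114.7 + 162.0, i.e. 47.3 < BD < 276.7.
From triangle CBD: 42.9 < BD < 255.9.
Both must hold, so BD lies in the intersection.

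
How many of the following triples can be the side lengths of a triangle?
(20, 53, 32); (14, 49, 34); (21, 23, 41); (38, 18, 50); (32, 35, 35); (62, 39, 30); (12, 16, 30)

(20,32,53): 20+32 ≤ 53 → not valid
(14,34,49): 14+34 ≤ 49 → not valid
(21,23,41): 21+23 > 41 → valid
(18,38,50): 18+38 > 50 → valid
(32,35,35): 32+35 > 35 → valid
(30,39,62): 30+39 > 62 → valid
(12,16,30): 12+16 ≤ 30 → not valid
4 of the 7 triples form a triangle.

4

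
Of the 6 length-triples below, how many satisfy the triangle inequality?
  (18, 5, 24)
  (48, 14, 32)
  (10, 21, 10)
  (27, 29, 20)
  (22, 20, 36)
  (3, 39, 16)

2

(5,18,24): 5+18 ≤ 24 → not valid
(14,32,48): 14+32 ≤ 48 → not valid
(10,10,21): 10+10 ≤ 21 → not valid
(20,27,29): 20+27 > 29 → valid
(20,22,36): 20+22 > 36 → valid
(3,16,39): 3+16 ≤ 39 → not valid
2 of the 6 triples form a triangle.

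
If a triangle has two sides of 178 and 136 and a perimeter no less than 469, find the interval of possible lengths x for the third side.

155 ≤ x < 314

Triangle inequality alone gives 42 < x < 314.
The perimeter condition gives x ≥ 469 − 178 − 136 = 155.
Intersecting the two: 155 ≤ x < 314.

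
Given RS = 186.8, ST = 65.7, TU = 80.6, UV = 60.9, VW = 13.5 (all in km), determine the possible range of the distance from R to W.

0 ≤ RW ≤ 407.5 km

The maximum is all hops collinear in one direction: 186.8 + 65.7 + 80.6 + 60.9 + 13.5 = 407.5.
The longest hop is 186.8; the others sum to 220.7. Since 186.8 ≤ 220.7, the path can fold back on itself completely, so the minimum distance is 0.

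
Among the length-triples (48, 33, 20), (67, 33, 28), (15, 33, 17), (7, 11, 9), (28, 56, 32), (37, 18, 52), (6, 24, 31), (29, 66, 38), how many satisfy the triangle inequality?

(20,33,48): 20+33 > 48 → valid
(28,33,67): 28+33 ≤ 67 → not valid
(15,17,33): 15+17 ≤ 33 → not valid
(7,9,11): 7+9 > 11 → valid
(28,32,56): 28+32 > 56 → valid
(18,37,52): 18+37 > 52 → valid
(6,24,31): 6+24 ≤ 31 → not valid
(29,38,66): 29+38 > 66 → valid
5 of the 8 triples form a triangle.

5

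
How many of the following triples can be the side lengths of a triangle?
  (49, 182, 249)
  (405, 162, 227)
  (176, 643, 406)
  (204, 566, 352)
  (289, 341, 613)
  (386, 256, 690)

(49,182,249): 49+182 ≤ 249 → not valid
(162,227,405): 162+227 ≤ 405 → not valid
(176,406,643): 176+406 ≤ 643 → not valid
(204,352,566): 204+352 ≤ 566 → not valid
(289,341,613): 289+341 > 613 → valid
(256,386,690): 256+386 ≤ 690 → not valid
1 of the 6 triples forms a triangle.

1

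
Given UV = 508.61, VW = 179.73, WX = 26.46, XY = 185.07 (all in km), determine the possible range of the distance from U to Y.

The maximum is all hops collinear in one direction: 508.61 + 179.73 + 26.46 + 185.07 = 899.87.
The longest hop is 508.61; the others sum to 391.26. Folding the others back against it leaves at least 508.61 − 391.26 = 117.35.

117.35 ≤ UY ≤ 899.87 km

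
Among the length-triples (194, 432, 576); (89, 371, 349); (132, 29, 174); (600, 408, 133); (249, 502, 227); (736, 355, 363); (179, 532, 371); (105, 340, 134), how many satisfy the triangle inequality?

(194,432,576): 194+432 > 576 → valid
(89,349,371): 89+349 > 371 → valid
(29,132,174): 29+132 ≤ 174 → not valid
(133,408,600): 133+408 ≤ 600 → not valid
(227,249,502): 227+249 ≤ 502 → not valid
(355,363,736): 355+363 ≤ 736 → not valid
(179,371,532): 179+371 > 532 → valid
(105,134,340): 105+134 ≤ 340 → not valid
3 of the 8 triples form a triangle.

3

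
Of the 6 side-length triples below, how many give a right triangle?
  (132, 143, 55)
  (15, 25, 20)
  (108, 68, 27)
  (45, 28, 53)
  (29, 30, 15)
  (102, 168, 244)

3

(132,143,55): 55²+132² = 20449 = 143² → right
(15,25,20): 15²+20² = 625 = 25² → right
(108,68,27): 27+68 ≤ 108, not a triangle
(45,28,53): 28²+45² = 2809 = 53² → right
(29,30,15): 15²+29² = 1066 > 900 = 30² → acute
(102,168,244): 102²+168² = 38628 < 59536 = 244² → obtuse
3 of the 6 are right.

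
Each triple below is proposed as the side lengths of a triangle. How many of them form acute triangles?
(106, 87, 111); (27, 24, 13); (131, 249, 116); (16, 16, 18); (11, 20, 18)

4

(106,87,111): 87²+106² = 18805 > 12321 = 111² → acute
(27,24,13): 13²+24² = 745 > 729 = 27² → acute
(131,249,116): 116+131 ≤ 249, not a triangle
(16,16,18): 16²+16² = 512 > 324 = 18² → acute
(11,20,18): 11²+18² = 445 > 400 = 20² → acute
4 of the 5 are acute.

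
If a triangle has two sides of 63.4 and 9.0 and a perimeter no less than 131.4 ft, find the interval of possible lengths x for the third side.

Triangle inequality alone gives 54.4 < x < 72.4.
The perimeter condition gives x ≥ 131.4 − 63.4 − 9.0 = 59.0.
Intersecting the two: 59.0 ≤ x < 72.4.

59.0 ≤ x < 72.4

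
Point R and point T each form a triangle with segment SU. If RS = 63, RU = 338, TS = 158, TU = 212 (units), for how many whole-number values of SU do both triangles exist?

94

From triangle RSU: 275 < SU < 401.
From triangle TSU: 54 < SU < 370.
Intersection: 275 < SU < 370, so integers 276 through 369: 94 values.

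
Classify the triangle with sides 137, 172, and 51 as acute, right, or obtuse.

obtuse

Compare the square of the longest side to the sum of squares of the other two: 51² + 137² = 21370 < 29584 = 172².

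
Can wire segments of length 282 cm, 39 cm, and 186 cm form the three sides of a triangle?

No

The longest side is 282, but the other two sum to only 225.
225 < 282, so the triangle inequality fails.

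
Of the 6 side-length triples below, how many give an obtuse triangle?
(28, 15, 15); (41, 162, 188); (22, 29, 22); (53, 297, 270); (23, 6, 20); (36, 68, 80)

(28,15,15): 15²+15² = 450 < 784 = 28² → obtuse
(41,162,188): 41²+162² = 27925 < 35344 = 188² → obtuse
(22,29,22): 22²+22² = 968 > 841 = 29² → acute
(53,297,270): 53²+270² = 75709 < 88209 = 297² → obtuse
(23,6,20): 6²+20² = 436 < 529 = 23² → obtuse
(36,68,80): 36²+68² = 5920 < 6400 = 80² → obtuse
5 of the 6 are obtuse.

5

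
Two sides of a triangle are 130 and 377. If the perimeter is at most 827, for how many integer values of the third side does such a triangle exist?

73

Triangle inequality: 247 < x < 507. Perimeter ≤ 827 gives x ≤ 827 − 130 − 377 = 320.
So 247 < x ≤ 320; integers 248 through 320: 73 values.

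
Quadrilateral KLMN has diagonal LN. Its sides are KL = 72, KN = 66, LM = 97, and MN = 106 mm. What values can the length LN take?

From triangle KLN: |72 − 66| < LN < 72 + 66, i.e. 6 < LN < 138.
From triangle MLN: 9 < LN < 203.
Both must hold, so LN lies in the intersection.

9 < LN < 138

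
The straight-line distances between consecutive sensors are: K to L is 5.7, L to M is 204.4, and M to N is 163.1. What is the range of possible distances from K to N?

35.6 ≤ KN ≤ 373.2

The maximum is all hops collinear in one direction: 5.7 + 204.4 + 163.1 = 373.2.
The longest hop is 204.4; the others sum to 168.8. Folding the others back against it leaves at least 204.4 − 168.8 = 35.6.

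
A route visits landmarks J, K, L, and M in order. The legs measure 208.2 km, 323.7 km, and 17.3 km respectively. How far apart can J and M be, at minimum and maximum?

The maximum is all hops collinear in one direction: 208.2 + 323.7 + 17.3 = 549.2.
The longest hop is 323.7; the others sum to 225.5. Folding the others back against it leaves at least 323.7 − 225.5 = 98.2.

98.2 ≤ JM ≤ 549.2 km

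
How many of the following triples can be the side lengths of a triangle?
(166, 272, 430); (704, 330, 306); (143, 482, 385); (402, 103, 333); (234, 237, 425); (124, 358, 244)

(166,272,430): 166+272 > 430 → valid
(306,330,704): 306+330 ≤ 704 → not valid
(143,385,482): 143+385 > 482 → valid
(103,333,402): 103+333 > 402 → valid
(234,237,425): 234+237 > 425 → valid
(124,244,358): 124+244 > 358 → valid
5 of the 6 triples form a triangle.

5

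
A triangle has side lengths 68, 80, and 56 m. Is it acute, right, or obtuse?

Compare the square of the longest side to the sum of squares of the other two: 56² + 68² = 7760 > 6400 = 80².

acute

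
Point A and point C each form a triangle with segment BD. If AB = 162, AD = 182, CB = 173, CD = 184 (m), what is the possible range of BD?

20 < BD < 344

From triangle ABD: |162 − 182| < BD < 162 + 182, i.e. 20 < BD < 344.
From triangle CBD: 11 < BD < 357.
Both must hold, so BD lies in the intersection.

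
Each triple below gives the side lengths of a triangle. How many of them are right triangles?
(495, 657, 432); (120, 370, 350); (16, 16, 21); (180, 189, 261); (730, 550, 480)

4

(495,657,432): 432²+495² = 431649 = 657² → right
(120,370,350): 120²+350² = 136900 = 370² → right
(16,16,21): 16²+16² = 512 > 441 = 21² → acute
(180,189,261): 180²+189² = 68121 = 261² → right
(730,550,480): 480²+550² = 532900 = 730² → right
4 of the 5 are right.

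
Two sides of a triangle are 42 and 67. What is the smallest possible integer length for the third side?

The third side must be strictly greater than |42 − 67| = 25.
The smallest integer above 25 is 26.

26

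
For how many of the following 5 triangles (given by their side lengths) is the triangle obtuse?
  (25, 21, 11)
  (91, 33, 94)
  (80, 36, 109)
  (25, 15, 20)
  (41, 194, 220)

(25,21,11): 11²+21² = 562 < 625 = 25² → obtuse
(91,33,94): 33²+91² = 9370 > 8836 = 94² → acute
(80,36,109): 36²+80² = 7696 < 11881 = 109² → obtuse
(25,15,20): 15²+20² = 625 = 25² → right
(41,194,220): 41²+194² = 39317 < 48400 = 220² → obtuse
3 of the 5 are obtuse.

3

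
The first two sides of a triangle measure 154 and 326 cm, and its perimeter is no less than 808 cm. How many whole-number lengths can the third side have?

Triangle inequality: 172 < x < 480. Perimeter ≥ 808 gives x ≥ 808 − 154 − 326 = 328.
So 328 ≤ x < 480; integers 328 through 479: 152 values.

152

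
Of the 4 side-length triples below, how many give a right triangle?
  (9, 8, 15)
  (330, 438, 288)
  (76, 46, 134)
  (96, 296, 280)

(9,8,15): 8²+9² = 145 < 225 = 15² → obtuse
(330,438,288): 288²+330² = 191844 = 438² → right
(76,46,134): 46+76 ≤ 134, not a triangle
(96,296,280): 96²+280² = 87616 = 296² → right
2 of the 4 are right.

2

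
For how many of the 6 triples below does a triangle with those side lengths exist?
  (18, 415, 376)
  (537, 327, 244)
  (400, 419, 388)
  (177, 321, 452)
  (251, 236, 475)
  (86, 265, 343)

(18,376,415): 18+376 ≤ 415 → not valid
(244,327,537): 244+327 > 537 → valid
(388,400,419): 388+400 > 419 → valid
(177,321,452): 177+321 > 452 → valid
(236,251,475): 236+251 > 475 → valid
(86,265,343): 86+265 > 343 → valid
5 of the 6 triples form a triangle.

5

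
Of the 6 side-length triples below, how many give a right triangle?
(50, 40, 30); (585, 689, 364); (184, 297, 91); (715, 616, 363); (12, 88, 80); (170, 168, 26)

(50,40,30): 30²+40² = 2500 = 50² → right
(585,689,364): 364²+585² = 474721 = 689² → right
(184,297,91): 91+184 ≤ 297, not a triangle
(715,616,363): 363²+616² = 511225 = 715² → right
(12,88,80): 12²+80² = 6544 < 7744 = 88² → obtuse
(170,168,26): 26²+168² = 28900 = 170² → right
4 of the 6 are right.

4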